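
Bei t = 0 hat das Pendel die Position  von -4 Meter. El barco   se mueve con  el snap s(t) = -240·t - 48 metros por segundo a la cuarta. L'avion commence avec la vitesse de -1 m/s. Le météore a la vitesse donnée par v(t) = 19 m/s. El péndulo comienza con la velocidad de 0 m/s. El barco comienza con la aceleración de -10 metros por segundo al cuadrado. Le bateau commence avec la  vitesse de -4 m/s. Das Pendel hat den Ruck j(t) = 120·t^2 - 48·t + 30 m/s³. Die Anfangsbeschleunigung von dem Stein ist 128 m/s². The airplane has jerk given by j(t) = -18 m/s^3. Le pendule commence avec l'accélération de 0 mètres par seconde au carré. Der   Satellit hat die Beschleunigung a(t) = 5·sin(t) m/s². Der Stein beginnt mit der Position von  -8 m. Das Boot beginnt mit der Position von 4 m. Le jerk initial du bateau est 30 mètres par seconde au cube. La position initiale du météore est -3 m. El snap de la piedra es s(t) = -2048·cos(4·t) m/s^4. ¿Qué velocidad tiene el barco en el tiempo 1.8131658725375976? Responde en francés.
Nous devons intégrer notre équation du snap s(t) = -240·t - 48 3 fois. L'intégrale du snap est le jerk. En utilisant j(0) = 30, nous obtenons j(t) = -120·t^2 - 48·t + 30. La primitive du jerk est l'accélération. En utilisant a(0) = -10, nous obtenons a(t) = -40·t^3 - 24·t^2 + 30·t - 10. La primitive de l'accélération est la vitesse. En utilisant v(0) = -4, nous obtenons v(t) = -10·t^4 - 8·t^3 + 15·t^2 - 10·t - 4. De l'équation de la vitesse v(t) = -10·t^4 - 8·t^3 + 15·t^2 - 10·t - 4, nous substituons t = 1.8131658725375976 pour obtenir v = -128.586583005354.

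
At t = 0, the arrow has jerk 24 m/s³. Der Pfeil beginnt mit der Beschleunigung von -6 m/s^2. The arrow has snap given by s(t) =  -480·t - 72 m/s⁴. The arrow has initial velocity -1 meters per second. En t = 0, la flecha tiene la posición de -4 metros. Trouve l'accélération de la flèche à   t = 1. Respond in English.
To find the answer, we compute 2 antiderivatives of s(t) = -480·t - 72. The antiderivative of snap is jerk. Using j(0) = 24, we get j(t) = -240·t^2 - 72·t + 24. The antiderivative of jerk, with a(0) = -6, gives acceleration: a(t) = -80·t^3 - 36·t^2 + 24·t - 6. Using a(t) = -80·t^3 - 36·t^2 + 24·t - 6 and substituting t = 1, we find a = -98.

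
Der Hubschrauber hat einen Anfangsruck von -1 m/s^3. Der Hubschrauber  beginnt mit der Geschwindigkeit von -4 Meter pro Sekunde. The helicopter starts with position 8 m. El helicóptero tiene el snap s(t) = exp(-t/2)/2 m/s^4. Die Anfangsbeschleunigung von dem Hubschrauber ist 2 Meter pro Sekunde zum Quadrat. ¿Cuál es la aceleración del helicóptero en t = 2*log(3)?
Necesitamos integrar nuestra ecuación del snap s(t) = exp(-t/2)/2 2 veces. La antiderivada del snap es la sacudida. Usando j(0) = -1, obtenemos j(t) = -exp(-t/2). Integrando la sacudida y usando la condición inicial a(0) = 2, obtenemos a(t) = 2·exp(-t/2). Tenemos la aceleración a(t) = 2·exp(-t/2). Sustituyendo t = 2*log(3): a(2*log(3)) = 2/3.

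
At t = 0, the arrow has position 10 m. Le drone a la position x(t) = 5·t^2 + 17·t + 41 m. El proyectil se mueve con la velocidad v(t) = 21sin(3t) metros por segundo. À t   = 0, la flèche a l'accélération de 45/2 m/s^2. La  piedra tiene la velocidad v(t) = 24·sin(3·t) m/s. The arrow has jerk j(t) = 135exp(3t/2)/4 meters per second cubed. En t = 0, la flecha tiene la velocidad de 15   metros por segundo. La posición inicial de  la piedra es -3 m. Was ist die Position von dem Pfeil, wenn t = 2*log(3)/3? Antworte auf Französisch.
Pour résoudre ceci, nous devons prendre 3 intégrales de notre équation du jerk j(t) = 135·exp(3·t/2)/4. En intégrant le jerk et en utilisant la condition initiale a(0) = 45/2, nous obtenons a(t) = 45·exp(3·t/2)/2. En prenant ∫a(t)dt et en appliquant v(0) = 15, nous trouvons v(t) = 15·exp(3·t/2). L'intégrale de la vitesse est la position. En utilisant x(0) = 10, nous obtenons x(t) = 10·exp(3·t/2). De l'équation de la position x(t) = 10·exp(3·t/2), nous substituons t = 2*log(3)/3 pour obtenir x = 30.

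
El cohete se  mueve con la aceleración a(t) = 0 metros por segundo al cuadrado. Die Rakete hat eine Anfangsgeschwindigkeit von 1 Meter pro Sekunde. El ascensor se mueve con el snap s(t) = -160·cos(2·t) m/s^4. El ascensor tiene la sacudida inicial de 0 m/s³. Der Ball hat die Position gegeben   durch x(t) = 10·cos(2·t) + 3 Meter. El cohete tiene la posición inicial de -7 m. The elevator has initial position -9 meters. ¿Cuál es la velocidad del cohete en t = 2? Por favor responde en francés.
Pour résoudre ceci, nous devons prendre 1 primitive de notre équation de l'accélération a(t) = 0. En prenant ∫a(t)dt et en appliquant v(0) = 1, nous trouvons v(t) = 1. De l'équation de la vitesse v(t) = 1, nous substituons t = 2 pour obtenir v = 1.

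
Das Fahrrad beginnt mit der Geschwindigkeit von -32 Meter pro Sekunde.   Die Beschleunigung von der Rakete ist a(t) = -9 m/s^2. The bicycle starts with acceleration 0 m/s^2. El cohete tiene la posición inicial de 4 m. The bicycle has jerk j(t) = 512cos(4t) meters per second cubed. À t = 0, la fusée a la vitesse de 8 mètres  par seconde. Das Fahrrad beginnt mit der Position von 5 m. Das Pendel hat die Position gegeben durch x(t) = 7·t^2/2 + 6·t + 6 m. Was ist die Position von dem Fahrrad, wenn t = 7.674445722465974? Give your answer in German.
Wir müssen unsere Gleichung für den Ruck j(t) = 512·cos(4·t) 3-mal integrieren. Das Integral von dem Ruck ist die Beschleunigung. Mit a(0) = 0 erhalten wir a(t) = 128·sin(4·t). Durch Integration von der Beschleunigung und Verwendung der Anfangsbedingung v(0) = -32, erhalten wir v(t) = -32·cos(4·t). Durch Integration von der Geschwindigkeit und Verwendung der Anfangsbedingung x(0) = 5, erhalten wir x(t) = 5 - 8·sin(4·t). Mit x(t) = 5 - 8·sin(4·t) und Einsetzen von t = 7.674445722465974, finden wir x = 10.2639033527212.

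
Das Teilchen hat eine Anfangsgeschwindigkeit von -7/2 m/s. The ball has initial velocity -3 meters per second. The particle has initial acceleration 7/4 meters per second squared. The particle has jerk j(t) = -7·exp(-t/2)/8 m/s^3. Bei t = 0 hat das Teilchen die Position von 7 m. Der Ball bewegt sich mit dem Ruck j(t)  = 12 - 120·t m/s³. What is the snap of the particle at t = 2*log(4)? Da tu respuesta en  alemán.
Wir müssen unsere Gleichung für den Ruck j(t) = -7·exp(-t/2)/8 1-mal ableiten. Mit d/dt von j(t) finden wir s(t) = 7·exp(-t/2)/16. Mit s(t) = 7·exp(-t/2)/16 und Einsetzen von t = 2*log(4), finden wir s = 7/64.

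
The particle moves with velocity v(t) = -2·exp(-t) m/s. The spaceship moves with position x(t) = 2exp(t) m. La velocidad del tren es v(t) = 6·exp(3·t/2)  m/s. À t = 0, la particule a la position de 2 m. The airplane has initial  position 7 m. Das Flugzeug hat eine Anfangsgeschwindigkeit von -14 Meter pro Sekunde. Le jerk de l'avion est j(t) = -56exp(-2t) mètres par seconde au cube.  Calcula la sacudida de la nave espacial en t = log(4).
Partiendo de la posición x(t) = 2·exp(t), tomamos 3 derivadas. Derivando la posición, obtenemos la velocidad: v(t) = 2·exp(t). Derivando la velocidad, obtenemos la aceleración: a(t) = 2·exp(t). La derivada de la aceleración da la sacudida: j(t) = 2·exp(t). Tenemos la sacudida j(t) = 2·exp(t). Sustituyendo t = log(4): j(log(4)) = 8.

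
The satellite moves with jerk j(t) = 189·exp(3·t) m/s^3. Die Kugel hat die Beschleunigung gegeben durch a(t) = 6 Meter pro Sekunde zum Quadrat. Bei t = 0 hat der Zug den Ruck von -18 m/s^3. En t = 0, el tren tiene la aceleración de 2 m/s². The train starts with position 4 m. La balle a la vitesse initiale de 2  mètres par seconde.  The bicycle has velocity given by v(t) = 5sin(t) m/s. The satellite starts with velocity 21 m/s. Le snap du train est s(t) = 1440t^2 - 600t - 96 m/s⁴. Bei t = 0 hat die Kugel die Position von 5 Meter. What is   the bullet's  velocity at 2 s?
We must find the integral of our acceleration equation a(t) = 6 1 time. Integrating acceleration and using the initial condition v(0) = 2, we get v(t) = 6·t + 2. From the given velocity equation v(t) = 6·t + 2, we substitute t = 2 to get v = 14.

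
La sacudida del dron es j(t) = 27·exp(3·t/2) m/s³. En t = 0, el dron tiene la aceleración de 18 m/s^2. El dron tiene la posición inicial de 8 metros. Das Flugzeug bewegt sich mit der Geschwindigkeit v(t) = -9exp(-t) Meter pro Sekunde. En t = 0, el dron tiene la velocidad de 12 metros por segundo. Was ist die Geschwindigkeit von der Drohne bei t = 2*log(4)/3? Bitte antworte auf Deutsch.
Ausgehend von dem Ruck j(t) = 27·exp(3·t/2), nehmen wir 2 Integrale. Das Integral von dem Ruck ist die Beschleunigung. Mit a(0) = 18 erhalten wir a(t) = 18·exp(3·t/2). Durch Integration von der Beschleunigung und Verwendung der Anfangsbedingung v(0) = 12, erhalten wir v(t) = 12·exp(3·t/2). Wir haben die Geschwindigkeit v(t) = 12·exp(3·t/2). Durch Einsetzen von t = 2*log(4)/3: v(2*log(4)/3) = 48.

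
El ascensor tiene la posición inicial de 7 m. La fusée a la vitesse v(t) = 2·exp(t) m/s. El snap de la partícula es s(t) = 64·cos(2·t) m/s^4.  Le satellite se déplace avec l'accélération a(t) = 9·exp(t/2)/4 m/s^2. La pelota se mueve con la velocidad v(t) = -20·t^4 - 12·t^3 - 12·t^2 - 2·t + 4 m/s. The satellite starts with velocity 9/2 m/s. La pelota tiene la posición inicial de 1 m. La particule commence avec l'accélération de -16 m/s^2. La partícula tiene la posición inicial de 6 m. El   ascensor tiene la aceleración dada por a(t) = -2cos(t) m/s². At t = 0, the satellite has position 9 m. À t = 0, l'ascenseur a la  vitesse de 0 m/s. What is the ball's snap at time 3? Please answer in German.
Wir müssen unsere Gleichung für die Geschwindigkeit v(t) = -20·t^4 - 12·t^3 - 12·t^2 - 2·t + 4 3-mal ableiten. Durch Ableiten von der Geschwindigkeit erhalten wir die Beschleunigung: a(t) = -80·t^3 - 36·t^2 - 24·t - 2. Mit d/dt von a(t) finden wir j(t) = -240·t^2 - 72·t - 24. Durch Ableiten von dem Ruck erhalten wir den Snap: s(t) = -480·t - 72. Wir haben den Snap s(t) = -480·t - 72. Durch Einsetzen von t = 3: s(3) = -1512.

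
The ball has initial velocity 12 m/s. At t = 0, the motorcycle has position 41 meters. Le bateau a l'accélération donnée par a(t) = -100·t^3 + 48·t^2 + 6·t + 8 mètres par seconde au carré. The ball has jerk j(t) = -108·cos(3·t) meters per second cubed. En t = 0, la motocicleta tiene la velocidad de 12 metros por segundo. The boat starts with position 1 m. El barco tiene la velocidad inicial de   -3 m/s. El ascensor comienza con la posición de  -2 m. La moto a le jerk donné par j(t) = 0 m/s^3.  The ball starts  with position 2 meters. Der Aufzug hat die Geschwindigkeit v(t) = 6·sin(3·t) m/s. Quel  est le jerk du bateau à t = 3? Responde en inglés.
We must differentiate our acceleration equation a(t) = -100·t^3 + 48·t^2 + 6·t + 8 1 time. Differentiating acceleration, we get jerk: j(t) = -300·t^2 + 96·t + 6. Using j(t) = -300·t^2 + 96·t + 6 and substituting t = 3, we find j = -2406.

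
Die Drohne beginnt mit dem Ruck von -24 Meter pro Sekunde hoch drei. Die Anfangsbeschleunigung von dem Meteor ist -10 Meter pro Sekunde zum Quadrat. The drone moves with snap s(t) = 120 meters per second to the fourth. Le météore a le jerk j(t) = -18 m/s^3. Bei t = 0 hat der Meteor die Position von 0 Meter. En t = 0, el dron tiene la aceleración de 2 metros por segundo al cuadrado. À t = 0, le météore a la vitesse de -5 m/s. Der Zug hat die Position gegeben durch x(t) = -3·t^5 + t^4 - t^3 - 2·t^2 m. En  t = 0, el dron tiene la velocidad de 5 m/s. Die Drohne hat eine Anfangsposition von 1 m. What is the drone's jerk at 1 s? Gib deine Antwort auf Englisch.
To solve this, we need to take 1 integral of our snap equation s(t) = 120. The antiderivative of snap is jerk. Using j(0) = -24, we get j(t) = 120·t - 24. We have jerk j(t) = 120·t - 24. Substituting t = 1: j(1) = 96.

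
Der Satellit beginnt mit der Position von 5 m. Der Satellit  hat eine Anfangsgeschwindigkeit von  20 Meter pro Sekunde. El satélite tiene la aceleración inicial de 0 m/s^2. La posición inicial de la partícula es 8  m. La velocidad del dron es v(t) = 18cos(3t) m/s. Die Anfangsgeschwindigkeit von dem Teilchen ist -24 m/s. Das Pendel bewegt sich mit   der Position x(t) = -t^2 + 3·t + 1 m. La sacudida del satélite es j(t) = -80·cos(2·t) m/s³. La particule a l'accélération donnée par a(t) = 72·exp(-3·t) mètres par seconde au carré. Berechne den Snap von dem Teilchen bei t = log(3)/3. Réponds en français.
Pour résoudre ceci, nous devons prendre 2 dérivées de notre équation de l'accélération a(t) = 72·exp(-3·t). En prenant d/dt de a(t), nous trouvons j(t) = -216·exp(-3·t). La dérivée du jerk donne le snap: s(t) = 648·exp(-3·t). En utilisant s(t) = 648·exp(-3·t) et en substituant t = log(3)/3, nous trouvons s = 216.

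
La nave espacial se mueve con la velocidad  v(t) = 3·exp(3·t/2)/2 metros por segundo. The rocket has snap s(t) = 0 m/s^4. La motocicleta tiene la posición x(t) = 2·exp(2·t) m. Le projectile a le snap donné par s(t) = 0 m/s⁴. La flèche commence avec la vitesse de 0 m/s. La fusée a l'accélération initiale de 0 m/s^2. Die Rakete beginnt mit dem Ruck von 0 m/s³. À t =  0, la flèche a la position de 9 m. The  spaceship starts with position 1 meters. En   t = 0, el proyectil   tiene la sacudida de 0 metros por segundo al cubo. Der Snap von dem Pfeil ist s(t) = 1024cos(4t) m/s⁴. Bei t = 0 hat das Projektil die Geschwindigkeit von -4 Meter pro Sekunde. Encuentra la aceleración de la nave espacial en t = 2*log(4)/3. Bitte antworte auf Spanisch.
Para resolver esto, necesitamos tomar 1 derivada de nuestra ecuación de la velocidad v(t) = 3·exp(3·t/2)/2. Derivando la velocidad, obtenemos la aceleración: a(t) = 9·exp(3·t/2)/4. Tenemos la aceleración a(t) = 9·exp(3·t/2)/4. Sustituyendo t = 2*log(4)/3: a(2*log(4)/3) = 9.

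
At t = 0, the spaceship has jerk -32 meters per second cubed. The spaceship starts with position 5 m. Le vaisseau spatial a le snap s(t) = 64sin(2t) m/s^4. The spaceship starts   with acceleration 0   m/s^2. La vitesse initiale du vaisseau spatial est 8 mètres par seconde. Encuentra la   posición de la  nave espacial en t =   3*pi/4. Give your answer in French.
En partant du snap s(t) = 64·sin(2·t), nous prenons 4 primitives. En intégrant le snap et en utilisant la condition initiale j(0) = -32, nous obtenons j(t) = -32·cos(2·t). La primitive du jerk, avec a(0) = 0, donne l'accélération: a(t) = -16·sin(2·t). En prenant ∫a(t)dt et en appliquant v(0) = 8, nous trouvons v(t) = 8·cos(2·t). En intégrant la vitesse et en utilisant la condition initiale x(0) = 5, nous obtenons x(t) = 4·sin(2·t) + 5. De l'équation de la position x(t) = 4·sin(2·t) + 5, nous substituons t = 3*pi/4 pour obtenir x = 1.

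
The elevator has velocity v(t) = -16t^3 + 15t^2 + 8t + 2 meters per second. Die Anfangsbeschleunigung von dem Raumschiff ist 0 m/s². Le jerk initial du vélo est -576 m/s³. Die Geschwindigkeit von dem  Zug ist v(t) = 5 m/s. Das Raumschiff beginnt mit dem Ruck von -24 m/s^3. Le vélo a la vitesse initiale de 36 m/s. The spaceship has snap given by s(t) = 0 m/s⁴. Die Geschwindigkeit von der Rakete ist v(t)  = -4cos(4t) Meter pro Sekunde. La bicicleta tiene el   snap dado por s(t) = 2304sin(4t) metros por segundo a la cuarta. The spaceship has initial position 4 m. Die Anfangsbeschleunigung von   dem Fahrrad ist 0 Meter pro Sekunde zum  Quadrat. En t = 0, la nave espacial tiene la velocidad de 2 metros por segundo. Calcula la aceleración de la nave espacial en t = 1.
Para resolver esto, necesitamos tomar 2 antiderivadas de nuestra ecuación del snap s(t) = 0. La integral del snap, con j(0) = -24, da la sacudida: j(t) = -24. Tomando ∫j(t)dt y aplicando a(0) = 0, encontramos a(t) = -24·t. Tenemos la aceleración a(t) = -24·t. Sustituyendo t = 1: a(1) = -24.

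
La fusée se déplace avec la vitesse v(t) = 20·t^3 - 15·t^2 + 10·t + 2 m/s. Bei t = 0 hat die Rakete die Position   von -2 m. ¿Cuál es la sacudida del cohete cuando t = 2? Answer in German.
Um dies zu lösen, müssen wir 2 Ableitungen unserer Gleichung für die Geschwindigkeit v(t) = 20·t^3 - 15·t^2 + 10·t + 2 nehmen. Mit d/dt von v(t) finden wir a(t) = 60·t^2 - 30·t + 10. Mit d/dt von a(t) finden wir j(t) = 120·t - 30. Mit j(t) = 120·t - 30 und Einsetzen von t = 2, finden wir j = 210.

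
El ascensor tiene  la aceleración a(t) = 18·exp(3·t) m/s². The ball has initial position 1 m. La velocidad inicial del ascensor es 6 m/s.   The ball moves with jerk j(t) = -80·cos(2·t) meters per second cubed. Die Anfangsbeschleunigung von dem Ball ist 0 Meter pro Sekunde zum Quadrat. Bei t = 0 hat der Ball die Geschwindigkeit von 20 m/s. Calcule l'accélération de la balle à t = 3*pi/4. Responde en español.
Partiendo de la sacudida j(t) = -80·cos(2·t), tomamos 1 antiderivada. Integrando la sacudida y usando la condición inicial a(0) = 0, obtenemos a(t) = -40·sin(2·t). De la ecuación de la aceleración a(t) = -40·sin(2·t), sustituimos t = 3*pi/4 para obtener a = 40.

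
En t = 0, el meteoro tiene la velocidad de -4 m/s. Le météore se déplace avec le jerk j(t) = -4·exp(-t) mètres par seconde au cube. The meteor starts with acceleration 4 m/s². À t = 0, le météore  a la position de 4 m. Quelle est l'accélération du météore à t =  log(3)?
Pour résoudre ceci, nous devons prendre 1 intégrale de notre équation du jerk j(t) = -4·exp(-t). L'intégrale du jerk, avec a(0) = 4, donne l'accélération: a(t) = 4·exp(-t). En utilisant a(t) = 4·exp(-t) et en substituant t = log(3), nous trouvons a = 4/3.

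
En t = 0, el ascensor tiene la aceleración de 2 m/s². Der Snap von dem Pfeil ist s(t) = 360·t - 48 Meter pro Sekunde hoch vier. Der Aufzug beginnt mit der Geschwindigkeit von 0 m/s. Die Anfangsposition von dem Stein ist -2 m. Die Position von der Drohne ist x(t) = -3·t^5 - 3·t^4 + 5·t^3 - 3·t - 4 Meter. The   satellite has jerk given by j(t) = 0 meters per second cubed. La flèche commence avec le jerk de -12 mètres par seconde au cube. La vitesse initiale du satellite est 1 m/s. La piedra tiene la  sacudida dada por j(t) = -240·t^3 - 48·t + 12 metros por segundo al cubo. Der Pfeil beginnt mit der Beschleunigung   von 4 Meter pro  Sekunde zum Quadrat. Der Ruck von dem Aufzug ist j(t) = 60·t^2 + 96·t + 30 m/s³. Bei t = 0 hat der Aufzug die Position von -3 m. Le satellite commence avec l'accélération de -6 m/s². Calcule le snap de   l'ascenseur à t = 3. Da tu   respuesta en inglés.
We must differentiate our jerk equation j(t) = 60·t^2 + 96·t + 30 1 time. Taking d/dt of j(t), we find s(t) = 120·t + 96. Using s(t) = 120·t + 96 and substituting t = 3, we find s = 456.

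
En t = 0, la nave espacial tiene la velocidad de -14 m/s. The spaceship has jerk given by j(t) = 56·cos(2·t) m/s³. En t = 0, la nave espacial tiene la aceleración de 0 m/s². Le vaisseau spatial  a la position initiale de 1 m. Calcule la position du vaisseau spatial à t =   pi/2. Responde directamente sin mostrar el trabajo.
La réponse est 1.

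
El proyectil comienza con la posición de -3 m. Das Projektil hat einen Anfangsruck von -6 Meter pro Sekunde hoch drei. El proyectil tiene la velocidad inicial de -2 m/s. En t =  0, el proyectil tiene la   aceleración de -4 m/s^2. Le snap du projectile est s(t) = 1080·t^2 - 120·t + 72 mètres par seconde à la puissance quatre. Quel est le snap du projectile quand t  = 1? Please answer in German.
Wir haben den Snap s(t) = 1080·t^2 - 120·t + 72. Durch Einsetzen von t = 1: s(1) = 1032.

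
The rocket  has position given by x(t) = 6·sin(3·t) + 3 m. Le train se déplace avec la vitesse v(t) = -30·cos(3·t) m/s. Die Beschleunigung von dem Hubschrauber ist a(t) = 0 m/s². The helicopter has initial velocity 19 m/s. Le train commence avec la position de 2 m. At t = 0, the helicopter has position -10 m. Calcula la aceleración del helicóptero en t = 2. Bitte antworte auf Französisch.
Nous avons l'accélération a(t) = 0. En substituant t = 2: a(2) = 0.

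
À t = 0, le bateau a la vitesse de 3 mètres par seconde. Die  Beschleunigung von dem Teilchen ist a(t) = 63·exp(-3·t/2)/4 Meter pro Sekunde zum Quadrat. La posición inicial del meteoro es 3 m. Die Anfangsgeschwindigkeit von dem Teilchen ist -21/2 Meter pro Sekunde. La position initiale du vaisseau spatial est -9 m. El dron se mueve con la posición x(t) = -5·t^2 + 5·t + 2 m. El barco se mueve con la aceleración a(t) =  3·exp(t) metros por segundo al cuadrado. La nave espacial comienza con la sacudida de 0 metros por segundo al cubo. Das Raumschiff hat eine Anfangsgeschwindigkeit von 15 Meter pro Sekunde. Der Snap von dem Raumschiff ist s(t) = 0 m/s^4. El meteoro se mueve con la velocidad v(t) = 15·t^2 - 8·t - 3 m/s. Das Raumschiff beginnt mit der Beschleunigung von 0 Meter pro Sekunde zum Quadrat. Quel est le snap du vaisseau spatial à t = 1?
De l'équation du snap s(t) = 0, nous substituons t = 1 pour obtenir s = 0.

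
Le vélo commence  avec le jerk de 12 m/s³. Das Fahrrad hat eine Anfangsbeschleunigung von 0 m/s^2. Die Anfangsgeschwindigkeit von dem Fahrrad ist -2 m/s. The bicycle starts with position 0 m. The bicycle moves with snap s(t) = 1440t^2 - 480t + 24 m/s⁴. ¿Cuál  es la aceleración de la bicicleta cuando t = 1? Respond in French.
Pour résoudre ceci, nous devons prendre 2 primitives de notre équation du snap s(t) = 1440·t^2 - 480·t + 24. La primitive du snap, avec j(0) = 12, donne le jerk: j(t) = 480·t^3 - 240·t^2 + 24·t + 12. En prenant ∫j(t)dt et en appliquant a(0) = 0, nous trouvons a(t) = 4·t·(30·t^3 - 20·t^2 + 3·t + 3). En utilisant a(t) = 4·t·(30·t^3 - 20·t^2 + 3·t + 3) et en substituant t = 1, nous trouvons a = 64.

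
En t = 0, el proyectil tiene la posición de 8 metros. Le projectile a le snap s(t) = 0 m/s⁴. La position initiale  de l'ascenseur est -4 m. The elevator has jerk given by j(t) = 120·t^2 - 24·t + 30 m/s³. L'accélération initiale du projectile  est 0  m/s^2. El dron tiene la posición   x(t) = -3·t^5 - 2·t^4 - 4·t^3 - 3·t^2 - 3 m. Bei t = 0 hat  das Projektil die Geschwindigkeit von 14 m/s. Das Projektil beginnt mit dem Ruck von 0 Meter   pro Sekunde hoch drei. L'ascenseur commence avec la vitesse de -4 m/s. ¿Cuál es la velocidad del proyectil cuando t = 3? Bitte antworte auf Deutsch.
Ausgehend von dem Snap s(t) = 0, nehmen wir 3 Stammfunktionen. Mit ∫s(t)dt und Anwendung von j(0) = 0, finden wir j(t) = 0. Mit ∫j(t)dt und Anwendung von a(0) = 0, finden wir a(t) = 0. Mit ∫a(t)dt und Anwendung von v(0) = 14, finden wir v(t) = 14. Wir haben die Geschwindigkeit v(t) = 14. Durch Einsetzen von t = 3: v(3) = 14.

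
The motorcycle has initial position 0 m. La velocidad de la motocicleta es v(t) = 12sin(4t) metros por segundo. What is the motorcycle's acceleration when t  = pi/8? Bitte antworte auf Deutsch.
Um dies zu lösen, müssen wir 1 Ableitung unserer Gleichung für die Geschwindigkeit v(t) = 12·sin(4·t) nehmen. Die Ableitung von der Geschwindigkeit ergibt die Beschleunigung: a(t) = 48·cos(4·t). Aus der Gleichung für die Beschleunigung a(t) = 48·cos(4·t), setzen wir t = pi/8 ein und erhalten a = 0.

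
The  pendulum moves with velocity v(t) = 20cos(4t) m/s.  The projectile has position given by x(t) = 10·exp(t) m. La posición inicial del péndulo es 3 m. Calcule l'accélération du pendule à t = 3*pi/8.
Nous devons dériver notre équation de la vitesse v(t) = 20·cos(4·t) 1 fois. En prenant d/dt de v(t), nous trouvons a(t) = -80·sin(4·t). En utilisant a(t) = -80·sin(4·t) et en substituant t = 3*pi/8, nous trouvons a = 80.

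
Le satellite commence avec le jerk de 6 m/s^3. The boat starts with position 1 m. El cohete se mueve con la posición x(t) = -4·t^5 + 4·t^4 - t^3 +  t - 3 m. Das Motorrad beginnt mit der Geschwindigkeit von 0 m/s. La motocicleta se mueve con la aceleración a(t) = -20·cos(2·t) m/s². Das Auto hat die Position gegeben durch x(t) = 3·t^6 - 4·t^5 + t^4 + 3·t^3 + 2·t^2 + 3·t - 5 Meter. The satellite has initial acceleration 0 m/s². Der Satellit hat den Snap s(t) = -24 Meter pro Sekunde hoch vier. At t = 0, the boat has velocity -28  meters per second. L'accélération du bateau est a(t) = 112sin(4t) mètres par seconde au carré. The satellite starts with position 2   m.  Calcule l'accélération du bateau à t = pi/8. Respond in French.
En utilisant a(t) = 112·sin(4·t) et en substituant t = pi/8, nous trouvons a = 112.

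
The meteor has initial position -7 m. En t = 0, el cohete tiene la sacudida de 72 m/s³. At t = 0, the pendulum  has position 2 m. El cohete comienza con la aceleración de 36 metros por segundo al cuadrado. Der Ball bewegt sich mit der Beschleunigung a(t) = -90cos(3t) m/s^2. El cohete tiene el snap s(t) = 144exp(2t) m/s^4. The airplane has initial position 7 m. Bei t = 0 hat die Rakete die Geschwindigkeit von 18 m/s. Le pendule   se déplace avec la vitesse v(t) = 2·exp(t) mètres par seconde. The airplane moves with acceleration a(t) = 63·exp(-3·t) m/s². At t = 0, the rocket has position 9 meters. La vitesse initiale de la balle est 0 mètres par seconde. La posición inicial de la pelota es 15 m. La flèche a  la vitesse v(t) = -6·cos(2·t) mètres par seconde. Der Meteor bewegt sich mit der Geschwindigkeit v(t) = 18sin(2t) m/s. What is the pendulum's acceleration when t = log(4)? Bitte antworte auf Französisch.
En partant de la vitesse v(t) = 2·exp(t), nous prenons 1 dérivée. En dérivant la vitesse, nous obtenons l'accélération: a(t) = 2·exp(t). De l'équation de l'accélération a(t) = 2·exp(t), nous substituons t = log(4) pour obtenir a = 8.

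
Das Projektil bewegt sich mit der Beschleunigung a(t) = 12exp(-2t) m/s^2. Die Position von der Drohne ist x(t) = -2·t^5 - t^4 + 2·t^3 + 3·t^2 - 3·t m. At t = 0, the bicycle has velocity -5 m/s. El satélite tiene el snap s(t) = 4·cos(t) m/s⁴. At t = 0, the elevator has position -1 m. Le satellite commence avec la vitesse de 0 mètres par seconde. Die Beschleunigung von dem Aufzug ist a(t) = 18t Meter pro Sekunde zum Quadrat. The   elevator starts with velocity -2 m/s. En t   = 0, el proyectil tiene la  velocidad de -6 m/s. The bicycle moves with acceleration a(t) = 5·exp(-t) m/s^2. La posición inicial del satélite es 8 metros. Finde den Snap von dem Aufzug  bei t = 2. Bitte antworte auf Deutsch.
Ausgehend von der Beschleunigung a(t) = 18·t, nehmen wir 2 Ableitungen. Mit d/dt von a(t) finden wir j(t) = 18. Die Ableitung von dem Ruck ergibt den Snap: s(t) = 0. Wir haben den Snap s(t) = 0. Durch Einsetzen von t = 2: s(2) = 0.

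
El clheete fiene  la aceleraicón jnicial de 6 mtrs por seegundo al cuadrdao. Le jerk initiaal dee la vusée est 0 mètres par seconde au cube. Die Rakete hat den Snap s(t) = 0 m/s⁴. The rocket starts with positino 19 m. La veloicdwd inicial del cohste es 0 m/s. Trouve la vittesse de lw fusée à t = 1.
Nous devons trouver l'intégrale de notre équation du snap s(t) = 0 3 fois. En prenant ∫s(t)dt et en appliquant j(0) = 0, nous trouvons j(t) = 0. La primitive du jerk, avec a(0) = 6, donne l'accélération: a(t) = 6. La primitive de l'accélération, avec v(0) = 0, donne la vitesse: v(t) = 6·t. Nous avons la vitesse v(t) = 6·t. En substituant t = 1: v(1) = 6.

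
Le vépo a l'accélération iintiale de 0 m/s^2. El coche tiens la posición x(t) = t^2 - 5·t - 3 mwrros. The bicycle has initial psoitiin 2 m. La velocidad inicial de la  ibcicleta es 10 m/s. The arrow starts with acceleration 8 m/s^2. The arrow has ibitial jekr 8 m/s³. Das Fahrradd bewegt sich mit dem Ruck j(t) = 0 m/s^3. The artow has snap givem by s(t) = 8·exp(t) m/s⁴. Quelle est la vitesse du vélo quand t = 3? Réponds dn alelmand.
Um dies zu lösen, müssen wir 2 Integrale unserer Gleichung für den Ruck j(t) = 0 finden. Durch Integration von dem Ruck und Verwendung der Anfangsbedingung a(0) = 0, erhalten wir a(t) = 0. Das Integral von der Beschleunigung ist die Geschwindigkeit. Mit v(0) = 10 erhalten wir v(t) = 10. Mit v(t) = 10 und Einsetzen von t = 3, finden wir v = 10.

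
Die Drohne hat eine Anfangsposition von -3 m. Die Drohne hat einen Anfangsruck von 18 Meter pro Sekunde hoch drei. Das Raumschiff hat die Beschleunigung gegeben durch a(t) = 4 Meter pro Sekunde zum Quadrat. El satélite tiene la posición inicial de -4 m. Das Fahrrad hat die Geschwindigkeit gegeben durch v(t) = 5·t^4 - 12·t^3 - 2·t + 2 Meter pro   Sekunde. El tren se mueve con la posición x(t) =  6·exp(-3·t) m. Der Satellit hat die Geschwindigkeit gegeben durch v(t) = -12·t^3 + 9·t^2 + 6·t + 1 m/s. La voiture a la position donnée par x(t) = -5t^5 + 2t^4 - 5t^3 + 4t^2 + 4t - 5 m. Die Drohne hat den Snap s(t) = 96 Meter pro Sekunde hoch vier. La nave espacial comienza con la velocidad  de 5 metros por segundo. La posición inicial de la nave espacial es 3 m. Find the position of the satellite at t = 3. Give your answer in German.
Ausgehend von der Geschwindigkeit v(t) = -12·t^3 + 9·t^2 + 6·t + 1, nehmen wir 1 Integral. Mit ∫v(t)dt und Anwendung von x(0) = -4, finden wir x(t) = -3·t^4 + 3·t^3 + 3·t^2 + t - 4. Wir haben die Position x(t) = -3·t^4 + 3·t^3 + 3·t^2 + t - 4. Durch Einsetzen von t = 3: x(3) = -136.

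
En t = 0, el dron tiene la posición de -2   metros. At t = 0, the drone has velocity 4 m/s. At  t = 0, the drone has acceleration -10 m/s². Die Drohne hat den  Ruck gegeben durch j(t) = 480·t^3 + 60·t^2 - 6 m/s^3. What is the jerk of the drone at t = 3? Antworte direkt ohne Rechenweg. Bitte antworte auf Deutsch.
Der Ruck bei t = 3 ist j = 13494.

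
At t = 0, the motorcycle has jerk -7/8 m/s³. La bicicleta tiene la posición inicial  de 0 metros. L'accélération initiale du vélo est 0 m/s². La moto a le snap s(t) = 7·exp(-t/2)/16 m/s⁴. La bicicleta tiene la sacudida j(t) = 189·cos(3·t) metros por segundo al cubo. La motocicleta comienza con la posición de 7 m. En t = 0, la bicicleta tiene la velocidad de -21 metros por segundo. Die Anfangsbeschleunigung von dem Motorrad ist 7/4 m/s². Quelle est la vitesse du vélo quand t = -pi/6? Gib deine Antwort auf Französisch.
En partant du jerk j(t) = 189·cos(3·t), nous prenons 2 primitives. En intégrant le jerk et en utilisant la condition initiale a(0) = 0, nous obtenons a(t) = 63·sin(3·t). En intégrant l'accélération et en utilisant la condition initiale v(0) = -21, nous obtenons v(t) = -21·cos(3·t). De l'équation de la vitesse v(t) = -21·cos(3·t), nous substituons t = -pi/6 pour obtenir v = 0.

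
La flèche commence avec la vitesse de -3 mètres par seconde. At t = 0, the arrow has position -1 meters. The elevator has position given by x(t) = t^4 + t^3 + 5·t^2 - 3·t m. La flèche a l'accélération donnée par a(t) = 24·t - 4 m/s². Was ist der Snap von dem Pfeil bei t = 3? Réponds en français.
Pour résoudre ceci, nous devons prendre 2 dérivées de notre équation de l'accélération a(t) = 24·t - 4. La dérivée de l'accélération donne le jerk: j(t) = 24. La dérivée du jerk donne le snap: s(t) = 0. En utilisant s(t) = 0 et en substituant t = 3, nous trouvons s = 0.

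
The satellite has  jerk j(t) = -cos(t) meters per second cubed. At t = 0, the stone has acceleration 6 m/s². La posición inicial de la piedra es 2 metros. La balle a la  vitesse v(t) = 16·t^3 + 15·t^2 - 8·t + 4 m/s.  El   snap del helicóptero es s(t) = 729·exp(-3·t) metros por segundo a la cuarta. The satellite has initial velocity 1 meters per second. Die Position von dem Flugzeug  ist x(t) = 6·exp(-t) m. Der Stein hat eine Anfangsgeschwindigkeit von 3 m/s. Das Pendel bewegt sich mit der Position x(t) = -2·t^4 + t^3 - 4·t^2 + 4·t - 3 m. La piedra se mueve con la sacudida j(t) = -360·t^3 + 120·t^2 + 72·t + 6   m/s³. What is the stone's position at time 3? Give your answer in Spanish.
Debemos encontrar la integral de nuestra ecuación de la sacudida j(t) = -360·t^3 + 120·t^2 + 72·t + 6 3 veces. La integral de la sacudida es la aceleración. Usando a(0) = 6, obtenemos a(t) = -90·t^4 + 40·t^3 + 36·t^2 + 6·t + 6. La antiderivada de la aceleración es la velocidad. Usando v(0) = 3, obtenemos v(t) = -18·t^5 + 10·t^4 + 12·t^3 + 3·t^2 + 6·t + 3. Integrando la velocidad y usando la condición inicial x(0) = 2, obtenemos x(t) = -3·t^6 + 2·t^5 + 3·t^4 + t^3 + 3·t^2 + 3·t + 2. Usando x(t) = -3·t^6 + 2·t^5 + 3·t^4 + t^3 + 3·t^2 + 3·t + 2 y sustituyendo t = 3, encontramos x = -1393.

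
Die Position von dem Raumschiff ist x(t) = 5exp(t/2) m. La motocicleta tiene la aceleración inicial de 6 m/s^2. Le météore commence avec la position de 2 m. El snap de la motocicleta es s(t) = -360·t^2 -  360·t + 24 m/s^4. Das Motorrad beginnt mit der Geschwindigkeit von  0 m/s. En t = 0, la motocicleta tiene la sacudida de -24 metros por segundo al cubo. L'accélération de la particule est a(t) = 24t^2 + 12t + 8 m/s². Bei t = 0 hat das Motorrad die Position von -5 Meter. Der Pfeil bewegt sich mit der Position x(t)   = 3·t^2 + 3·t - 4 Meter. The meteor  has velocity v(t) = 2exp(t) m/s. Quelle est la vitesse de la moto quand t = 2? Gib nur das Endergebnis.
La réponse est -436.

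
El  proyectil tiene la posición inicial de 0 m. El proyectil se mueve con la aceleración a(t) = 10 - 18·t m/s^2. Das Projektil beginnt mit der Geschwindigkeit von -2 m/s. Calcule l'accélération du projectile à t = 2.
En utilisant a(t) = 10 - 18·t et en substituant t = 2, nous trouvons a = -26.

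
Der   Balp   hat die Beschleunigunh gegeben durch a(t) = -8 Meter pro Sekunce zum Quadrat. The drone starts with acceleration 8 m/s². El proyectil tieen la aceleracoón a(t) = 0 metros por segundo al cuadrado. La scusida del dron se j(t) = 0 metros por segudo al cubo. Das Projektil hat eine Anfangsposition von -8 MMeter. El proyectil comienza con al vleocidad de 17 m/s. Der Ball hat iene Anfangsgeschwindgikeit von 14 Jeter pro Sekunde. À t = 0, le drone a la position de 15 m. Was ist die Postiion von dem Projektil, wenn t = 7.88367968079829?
Wir müssen das Integral unserer Gleichung für die Beschleunigung a(t) = 0 2-mal finden. Die Stammfunktion von der Beschleunigung ist die Geschwindigkeit. Mit v(0) = 17 erhalten wir v(t) = 17. Die Stammfunktion von der Geschwindigkeit, mit x(0) = -8, ergibt die Position: x(t) = 17·t - 8. Aus der Gleichung für die Position x(t) = 17·t - 8, setzen wir t = 7.88367968079829 ein und erhalten x = 126.022554573571.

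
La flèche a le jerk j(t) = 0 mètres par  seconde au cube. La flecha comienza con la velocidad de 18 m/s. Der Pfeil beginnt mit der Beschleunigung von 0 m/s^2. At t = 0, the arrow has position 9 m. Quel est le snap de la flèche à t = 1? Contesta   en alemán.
Ausgehend von dem Ruck j(t) = 0, nehmen wir 1 Ableitung. Mit d/dt von j(t) finden wir s(t) = 0. Aus der Gleichung für den Snap s(t) = 0, setzen wir t = 1 ein und erhalten s = 0.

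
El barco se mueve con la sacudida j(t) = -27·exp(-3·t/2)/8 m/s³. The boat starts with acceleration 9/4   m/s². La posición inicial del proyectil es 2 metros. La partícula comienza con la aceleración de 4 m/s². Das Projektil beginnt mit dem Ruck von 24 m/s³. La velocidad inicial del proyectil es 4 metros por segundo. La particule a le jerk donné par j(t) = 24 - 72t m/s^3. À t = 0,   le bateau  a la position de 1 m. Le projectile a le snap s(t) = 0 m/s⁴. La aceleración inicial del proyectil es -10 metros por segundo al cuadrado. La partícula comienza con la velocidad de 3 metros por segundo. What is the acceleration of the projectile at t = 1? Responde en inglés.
We need to integrate our snap equation s(t) = 0 2 times. The antiderivative of snap, with j(0) = 24, gives jerk: j(t) = 24. The integral of jerk, with a(0) = -10, gives acceleration: a(t) = 24·t - 10. From the given acceleration equation a(t) = 24·t - 10, we substitute t = 1 to get a = 14.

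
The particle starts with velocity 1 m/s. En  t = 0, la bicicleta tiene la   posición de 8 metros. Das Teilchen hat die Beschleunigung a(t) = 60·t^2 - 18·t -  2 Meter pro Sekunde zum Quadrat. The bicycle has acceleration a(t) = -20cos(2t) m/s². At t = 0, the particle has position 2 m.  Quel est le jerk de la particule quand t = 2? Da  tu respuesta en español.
Debemos derivar nuestra ecuación de la aceleración a(t) = 60·t^2 - 18·t - 2 1 vez. La derivada de la aceleración da la sacudida: j(t) = 120·t - 18. Usando j(t) = 120·t - 18 y sustituyendo t = 2, encontramos j = 222.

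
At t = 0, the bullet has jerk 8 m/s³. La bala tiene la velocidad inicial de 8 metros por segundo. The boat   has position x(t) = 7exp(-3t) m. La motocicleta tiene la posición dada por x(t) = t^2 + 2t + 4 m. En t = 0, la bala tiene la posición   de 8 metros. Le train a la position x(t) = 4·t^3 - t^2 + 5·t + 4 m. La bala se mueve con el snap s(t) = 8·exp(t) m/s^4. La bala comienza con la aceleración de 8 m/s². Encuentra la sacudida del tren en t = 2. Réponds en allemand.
Um dies zu lösen, müssen wir 3 Ableitungen unserer Gleichung für die Position x(t) = 4·t^3 - t^2 + 5·t + 4 nehmen. Durch Ableiten von der Position erhalten wir die Geschwindigkeit: v(t) = 12·t^2 - 2·t + 5. Durch Ableiten von der Geschwindigkeit erhalten wir die Beschleunigung: a(t) = 24·t - 2. Die Ableitung von der Beschleunigung ergibt den Ruck: j(t) = 24. Aus der Gleichung für den Ruck j(t) = 24, setzen wir t = 2 ein und erhalten j = 24.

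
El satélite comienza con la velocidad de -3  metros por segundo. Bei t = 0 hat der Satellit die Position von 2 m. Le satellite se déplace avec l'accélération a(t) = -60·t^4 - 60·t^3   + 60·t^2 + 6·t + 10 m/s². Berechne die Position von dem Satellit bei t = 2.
Um dies zu lösen, müssen wir 2 Integrale unserer Gleichung für die Beschleunigung a(t) = -60·t^4 - 60·t^3 + 60·t^2 + 6·t + 10 finden. Mit ∫a(t)dt und Anwendung von v(0) = -3, finden wir v(t) = -12·t^5 - 15·t^4 + 20·t^3 + 3·t^2 + 10·t - 3. Die Stammfunktion von der Geschwindigkeit, mit x(0) = 2, ergibt die Position: x(t) = -2·t^6 - 3·t^5 + 5·t^4 + t^3 + 5·t^2 - 3·t + 2. Aus der Gleichung für die Position x(t) = -2·t^6 - 3·t^5 + 5·t^4 + t^3 + 5·t^2 - 3·t + 2, setzen wir t = 2 ein und erhalten x = -120.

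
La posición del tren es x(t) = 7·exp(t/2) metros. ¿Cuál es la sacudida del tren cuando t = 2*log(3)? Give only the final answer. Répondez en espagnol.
La sacudida en t = 2*log(3) es j = 21/8.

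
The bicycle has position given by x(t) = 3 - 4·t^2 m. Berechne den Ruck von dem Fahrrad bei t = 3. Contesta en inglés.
To solve this, we need to take 3 derivatives of our position equation x(t) = 3 - 4·t^2. Taking d/dt of x(t), we find v(t) = -8·t. The derivative of velocity gives acceleration: a(t) = -8. The derivative of acceleration gives jerk: j(t) = 0. From the given jerk equation j(t) = 0, we substitute t = 3 to get j = 0.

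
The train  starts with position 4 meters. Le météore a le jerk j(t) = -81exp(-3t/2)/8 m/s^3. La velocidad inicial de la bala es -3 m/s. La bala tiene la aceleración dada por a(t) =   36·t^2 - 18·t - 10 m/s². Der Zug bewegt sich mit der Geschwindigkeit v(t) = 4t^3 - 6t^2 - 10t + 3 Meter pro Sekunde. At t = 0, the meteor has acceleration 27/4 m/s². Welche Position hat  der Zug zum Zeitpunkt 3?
Ausgehend von der Geschwindigkeit v(t) = 4·t^3 - 6·t^2 - 10·t + 3, nehmen wir 1 Integral. Mit ∫v(t)dt und Anwendung von x(0) = 4, finden wir x(t) = t^4 - 2·t^3 - 5·t^2 + 3·t + 4. Aus der Gleichung für die Position x(t) = t^4 - 2·t^3 - 5·t^2 + 3·t + 4, setzen wir t = 3 ein und erhalten x = -5.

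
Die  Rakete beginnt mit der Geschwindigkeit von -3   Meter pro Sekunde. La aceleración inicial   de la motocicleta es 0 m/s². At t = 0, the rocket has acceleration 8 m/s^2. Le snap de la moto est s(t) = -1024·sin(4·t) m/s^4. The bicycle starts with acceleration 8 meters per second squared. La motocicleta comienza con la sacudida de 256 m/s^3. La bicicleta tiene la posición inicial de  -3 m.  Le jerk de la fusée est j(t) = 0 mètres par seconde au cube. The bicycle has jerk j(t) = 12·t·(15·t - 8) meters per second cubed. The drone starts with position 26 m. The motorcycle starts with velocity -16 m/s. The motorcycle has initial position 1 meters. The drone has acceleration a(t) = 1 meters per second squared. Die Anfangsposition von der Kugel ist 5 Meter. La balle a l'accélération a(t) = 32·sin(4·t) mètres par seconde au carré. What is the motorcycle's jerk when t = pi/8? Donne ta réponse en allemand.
Wir müssen unsere Gleichung für den Snap s(t) = -1024·sin(4·t) 1-mal integrieren. Die Stammfunktion von dem Snap ist der Ruck. Mit j(0) = 256 erhalten wir j(t) = 256·cos(4·t). Aus der Gleichung für den Ruck j(t) = 256·cos(4·t), setzen wir t = pi/8 ein und erhalten j = 0.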